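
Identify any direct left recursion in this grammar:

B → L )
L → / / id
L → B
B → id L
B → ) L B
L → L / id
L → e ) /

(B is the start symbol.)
Yes, L is left-recursive

B → L ): starts with L
L → / / id: starts with '/'
L → B: starts with B
B → id L: starts with id
B → ) L B: starts with ')'
L → L / id: LEFT RECURSIVE (starts with L)
L → e ) /: starts with e

The grammar has direct left recursion on: L.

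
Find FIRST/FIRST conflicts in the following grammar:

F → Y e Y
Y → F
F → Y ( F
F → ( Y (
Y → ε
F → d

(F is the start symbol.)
Yes. F → Y e Y / F → Y '(' F on { '(', 'd', 'e' }; F → Y e Y / F → '(' Y '(' on { '(' }; F → Y e Y / F → d on { 'd' }; F → Y '(' F / F → '(' Y '(' on { '(' }; F → Y '(' F / F → d on { 'd' }

FIRST sets of the non-terminals at (or reachable through a nullable prefix from) the front of some alternative:
  FIRST(Y) = { '(', 'd', 'e', ε }
  FIRST(F) = { '(', 'd', 'e' }

Productions for F:
  F → Y e Y: FIRST = { '(', 'd', 'e' }
  F → Y ( F: FIRST = { '(', 'd', 'e' }
  F → ( Y (: FIRST = { '(' }
  F → d: FIRST = { 'd' }
Productions for Y:
  Y → F: FIRST = { '(', 'd', 'e' }
  Y → ε: FIRST = { ε }

Conflict for F: F → Y e Y and F → Y ( F
  Overlap: { '(', 'd', 'e' }
Conflict for F: F → Y e Y and F → ( Y (
  Overlap: { '(' }
Conflict for F: F → Y e Y and F → d
  Overlap: { 'd' }
Conflict for F: F → Y ( F and F → ( Y (
  Overlap: { '(' }
Conflict for F: F → Y ( F and F → d
  Overlap: { 'd' }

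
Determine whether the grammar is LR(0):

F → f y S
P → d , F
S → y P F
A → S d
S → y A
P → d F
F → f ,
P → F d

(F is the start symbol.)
Yes, the grammar is LR(0)

A grammar is LR(0) if no state in the canonical LR(0) collection has:
  - both a shift item (dot before a terminal) and a complete item (shift-reduce conflict), or
  - two or more complete items (reduce-reduce conflict; the accept item [F' → F .] counts as a complete item here).

Augment with F' → F and build the canonical LR(0) collection (I0 = CLOSURE({[F' → . F]}), then GOTO on every symbol after a dot until no new states appear). It has 18 states:
  I0: { [F → . f ,], [F → . f y S], [F' → . F] }  — shift
  I1: { [F' → F .] }  — accept
  I2: { [F → f . ,], [F → f . y S] }  — shift
  I3: { [F → f , .] }  — reduce
  I4: { [F → f y . S], [S → . y A], [S → . y P F] }  — shift
  I5: { [F → f y S .] }  — reduce
  I6: { [A → . S d], [F → . f ,], [F → . f y S], [P → . F d], [P → . d , F], [P → . d F], [S → . y A], [S → . y P F], [S → y . A], [S → y . P F] }  — shift
  I7: { [S → y A .] }  — reduce
  I8: { [P → F . d] }  — shift
  I9: { [F → . f ,], [F → . f y S], [S → y P . F] }  — shift
  I10: { [A → S . d] }  — shift
  I11: { [F → . f ,], [F → . f y S], [P → d . , F], [P → d . F] }  — shift
  I12: { [F → . f ,], [F → . f y S], [P → d , . F] }  — shift
  I13: { [P → d F .] }  — reduce
  I14: { [P → d , F .] }  — reduce
  I15: { [A → S d .] }  — reduce
  I16: { [S → y P F .] }  — reduce
  I17: { [P → F d .] }  — reduce

Every state is either a pure shift/goto state or contains exactly one complete item and nothing to shift — no conflicts. The grammar is LR(0).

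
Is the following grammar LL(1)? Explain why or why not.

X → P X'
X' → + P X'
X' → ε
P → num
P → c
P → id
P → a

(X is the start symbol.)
A grammar is LL(1) if for each non-terminal N with multiple productions, the predict sets of those productions are pairwise disjoint, where PREDICT(N → α) = (FIRST(α) \ {ε}) ∪ (FOLLOW(N) if α ⇒* ε).

Relevant sets:
  FOLLOW(X') = { $ }

For X':
  PREDICT(X' → '+' P X') = { '+' }
  PREDICT(X' → ε) = { $ }
For P:
  PREDICT(P → num) = { 'num' }
  PREDICT(P → c) = { 'c' }
  PREDICT(P → id) = { 'id' }
  PREDICT(P → a) = { 'a' }
X has a single production, so nothing to check there.

All predict sets are disjoint. The grammar IS LL(1).

Answer: Yes, the grammar is LL(1).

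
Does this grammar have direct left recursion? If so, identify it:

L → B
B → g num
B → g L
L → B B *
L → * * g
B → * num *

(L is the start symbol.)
L → B: starts with B
B → g num: starts with g
B → g L: starts with g
L → B B *: starts with B
L → * * g: starts with '*'
B → * num *: starts with '*'

No direct left recursion found.

Answer: No direct left recursion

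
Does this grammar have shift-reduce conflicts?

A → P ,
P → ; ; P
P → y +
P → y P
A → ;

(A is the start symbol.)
A shift-reduce conflict occurs when an LR(0) state has both:
  - a complete (reduce) item [A → α .] (dot at the end), and
  - a shift item [B → β . c γ] (dot before a terminal).

Augment with A' → A and build the canonical LR(0) collection (I0 = CLOSURE({[A' → . A]}), then GOTO on every symbol after a dot until no new states appear). It has 11 states:
  I0: { [A → . ;], [A → . P ,], [A' → . A], [P → . ; ; P], [P → . y +], [P → . y P] }  — shift
  I1: { [A → ; .], [P → ; . ; P] }  — shift, reduce
  I2: { [A' → A .] }  — accept
  I3: { [A → P . ,] }  — shift
  I4: { [P → . ; ; P], [P → . y +], [P → . y P], [P → y . +], [P → y . P] }  — shift
  I5: { [P → y + .] }  — reduce
  I6: { [P → ; . ; P] }  — shift
  I7: { [P → y P .] }  — reduce
  I8: { [P → . ; ; P], [P → . y +], [P → . y P], [P → ; ; . P] }  — shift
  I9: { [P → ; ; P .] }  — reduce
  I10: { [A → P , .] }  — reduce

I1 contains reduce item [A → ; .] and shift item [P → ; . ; P] — shift-reduce conflict.

Answer: Yes — I1: [A → ; .] vs [P → ; . ; P]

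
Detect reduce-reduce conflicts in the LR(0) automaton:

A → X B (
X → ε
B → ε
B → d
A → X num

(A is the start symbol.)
No reduce-reduce conflicts

Augment with A' → A and build the canonical LR(0) collection (I0 = CLOSURE({[A' → . A]}), then GOTO on every symbol after a dot until no new states appear). It has 7 states:
  I0: { [A → . X B (], [A → . X num], [A' → . A], [X → .] }  — reduce
  I1: { [A' → A .] }  — accept
  I2: { [A → X . B (], [A → X . num], [B → . d], [B → .] }  — shift, reduce
  I3: { [A → X B . (] }  — shift
  I4: { [B → d .] }  — reduce
  I5: { [A → X num .] }  — reduce
  I6: { [A → X B ( .] }  — reduce

No state contains more than one complete item.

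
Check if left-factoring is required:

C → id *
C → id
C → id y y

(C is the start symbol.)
Left-factoring is needed when two productions for the same non-terminal
share a common prefix on the right-hand side.

Productions for C:
  C → id *
  C → id
  C → id y y

Found common prefix 'id' in productions for C

Answer: Yes, C has productions with common prefix 'id'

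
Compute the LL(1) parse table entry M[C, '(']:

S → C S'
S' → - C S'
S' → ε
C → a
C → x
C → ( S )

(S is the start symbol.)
To find M[C, '('], we find productions for C where '(' is in the predict set (PREDICT(N → α) = (FIRST(α) \ {ε}) ∪ (FOLLOW(N) if α ⇒* ε)).

C → a: PREDICT = { 'a' }
C → x: PREDICT = { 'x' }
C → ( S ): PREDICT = { '(' }
  '(' is in predict set, so this production goes in M[C, '(']

M[C, '('] = C → ( S )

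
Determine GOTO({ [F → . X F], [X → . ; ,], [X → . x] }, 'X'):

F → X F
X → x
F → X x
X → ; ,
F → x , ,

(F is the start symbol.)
GOTO(I, 'X') = CLOSURE({ [A → αX.β] : [A → α.Xβ] ∈ I, X = 'X' })

Items with dot before 'X', with the dot advanced:
  [F → . X F] → [F → X . F]
Closure of the advanced items:
  [F → X . F] has the dot before F: add [F → . X F], [F → . X x], [F → . x , ,]
  [F → . X F] has the dot before X: add [X → . x], [X → . ; ,]

GOTO = { [F → . X F], [F → . X x], [F → . x , ,], [F → X . F], [X → . ; ,], [X → . x] }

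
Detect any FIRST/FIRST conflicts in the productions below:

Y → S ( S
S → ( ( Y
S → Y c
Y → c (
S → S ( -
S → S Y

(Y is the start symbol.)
A FIRST/FIRST conflict occurs when two productions N → α and N → β for the same non-terminal have FIRST(α) ∩ FIRST(β) ≠ ∅ (with ε ∈ FIRST of a nullable right-hand side, so two nullable alternatives also conflict).

FIRST sets of the non-terminals at (or reachable through a nullable prefix from) the front of some alternative:
  FIRST(S) = { '(', 'c' }
  FIRST(Y) = { '(', 'c' }

Productions for Y:
  Y → S ( S: FIRST = { '(', 'c' }
  Y → c (: FIRST = { 'c' }
Productions for S:
  S → ( ( Y: FIRST = { '(' }
  S → Y c: FIRST = { '(', 'c' }
  S → S ( -: FIRST = { '(', 'c' }
  S → S Y: FIRST = { '(', 'c' }

Conflict for Y: Y → S ( S and Y → c (
  Overlap: { 'c' }
Conflict for S: S → ( ( Y and S → Y c
  Overlap: { '(' }
Conflict for S: S → ( ( Y and S → S ( -
  Overlap: { '(' }
Conflict for S: S → ( ( Y and S → S Y
  Overlap: { '(' }
Conflict for S: S → Y c and S → S ( -
  Overlap: { '(', 'c' }
Conflict for S: S → Y c and S → S Y
  Overlap: { '(', 'c' }
Conflict for S: S → S ( - and S → S Y
  Overlap: { '(', 'c' }

Answer: Yes. Y → S '(' S / Y → c '(' on { 'c' }; S → '(' '(' Y / S → Y c on { '(' }; S → '(' '(' Y / S → S '(' '-' on { '(' }; S → '(' '(' Y / S → S Y on { '(' }; S → Y c / S → S '(' '-' on { '(', 'c' }; S → Y c / S → S Y on { '(', 'c' }; S → S '(' '-' / S → S Y on { '(', 'c' }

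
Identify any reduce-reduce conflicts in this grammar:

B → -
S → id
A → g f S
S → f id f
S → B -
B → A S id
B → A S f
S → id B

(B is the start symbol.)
No reduce-reduce conflicts

A reduce-reduce conflict occurs when an LR(0) state has two complete items [A → α .] and [B → β .] — both call for a reduction, and with no lookahead the parser cannot choose between them.

Augment with B' → B and build the canonical LR(0) collection (I0 = CLOSURE({[B' → . B]}), then GOTO on every symbol after a dot until no new states appear). It has 17 states:
  I0: { [A → . g f S], [B → . -], [B → . A S f], [B → . A S id], [B' → . B] }  — shift
  I1: { [B → - .] }  — reduce
  I2: { [A → . g f S], [B → . -], [B → . A S f], [B → . A S id], [B → A . S f], [B → A . S id], [S → . B -], [S → . f id f], [S → . id B], [S → . id] }  — shift
  I3: { [B' → B .] }  — accept
  I4: { [A → g . f S] }  — shift
  I5: { [A → . g f S], [A → g f . S], [B → . -], [B → . A S f], [B → . A S id], [S → . B -], [S → . f id f], [S → . id B], [S → . id] }  — shift
  I6: { [S → B . -] }  — shift
  I7: { [A → g f S .] }  — reduce
  I8: { [S → f . id f] }  — shift
  I9: { [A → . g f S], [B → . -], [B → . A S f], [B → . A S id], [S → id . B], [S → id .] }  — shift, reduce
  I10: { [S → id B .] }  — reduce
  I11: { [S → f id . f] }  — shift
  I12: { [S → f id f .] }  — reduce
  I13: { [S → B - .] }  — reduce
  I14: { [B → A S . f], [B → A S . id] }  — shift
  I15: { [B → A S f .] }  — reduce
  I16: { [B → A S id .] }  — reduce

No state contains more than one complete item.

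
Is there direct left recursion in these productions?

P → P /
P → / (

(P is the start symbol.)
Yes, P is left-recursive

Direct left recursion occurs when N → N α for some non-terminal N (the right-hand side begins with the left-hand side itself).

P → P /: LEFT RECURSIVE (starts with P)
P → / (: starts with '/'

The grammar has direct left recursion on: P.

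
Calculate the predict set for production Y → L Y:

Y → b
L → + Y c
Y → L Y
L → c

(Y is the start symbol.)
{ '+', 'c' }

PREDICT(Y → L Y) = (FIRST(RHS) \ {ε}) ∪ (FOLLOW(Y) if ε ∈ FIRST(RHS), i.e. RHS ⇒* ε)
FIRST(L) = { '+', 'c' }
FIRST(L Y) = { '+', 'c' }
ε ∉ FIRST(L Y), so FOLLOW(Y) is not added.
PREDICT(Y → L Y) = { '+', 'c' }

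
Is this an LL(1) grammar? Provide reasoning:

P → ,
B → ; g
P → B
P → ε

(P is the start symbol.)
Yes, the grammar is LL(1).

A grammar is LL(1) if for each non-terminal N with multiple productions, the predict sets of those productions are pairwise disjoint, where PREDICT(N → α) = (FIRST(α) \ {ε}) ∪ (FOLLOW(N) if α ⇒* ε).

Relevant sets:
  FIRST(B) = { ';' }
  FOLLOW(P) = { $ }

For P:
  PREDICT(P → ',') = { ',' }
  PREDICT(P → B) = { ';' }
  PREDICT(P → ε) = { $ }
B has a single production, so nothing to check there.

All predict sets are disjoint. The grammar IS LL(1).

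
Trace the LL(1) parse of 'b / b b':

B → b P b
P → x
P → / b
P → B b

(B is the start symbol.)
LL(1) parsing maintains a stack (initially the start symbol over $) and the input. At each step: if the stack top is a terminal, match it against the current input token; if it is a non-terminal N, replace it with the RHS of M[N, lookahead] (the unique production whose predict set contains the lookahead).

Stack is shown with the top on the left.

Stack    Input      Action
--------------------------
B $      b / b b $  output B → b P b
b P b $  b / b b $  match 'b'
P b $    / b b $    output P → / b
/ b b $  / b b $    match '/'
b b $    b b $      match 'b'
b $      b $        match 'b'
$        $          accept

The string is accepted.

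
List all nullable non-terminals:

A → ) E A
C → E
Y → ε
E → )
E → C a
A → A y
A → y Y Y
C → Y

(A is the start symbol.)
ε-productions: Y → ε
So Y is immediately nullable.
C → Y: every symbol on the right is nullable, so C is nullable too.
No further non-terminal can be added: every production for the remaining non-terminals contains a terminal or a non-nullable non-terminal.
Nullable = { 'C', 'Y' }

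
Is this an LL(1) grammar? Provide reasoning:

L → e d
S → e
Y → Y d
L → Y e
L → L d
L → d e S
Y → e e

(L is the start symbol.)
No. Predict set conflict for L: { 'e' }

Relevant sets:
  FIRST(Y) = { 'e' }
  FIRST(L) = { 'd', 'e' }

For L:
  PREDICT(L → e d) = { 'e' }
  PREDICT(L → Y e) = { 'e' }
  PREDICT(L → L d) = { 'd', 'e' }
  PREDICT(L → d e S) = { 'd' }
For Y:
  PREDICT(Y → Y d) = { 'e' }
  PREDICT(Y → e e) = { 'e' }
S has a single production, so nothing to check there.

Conflict found: Predict set conflict for L: { 'e' }
The grammar is NOT LL(1).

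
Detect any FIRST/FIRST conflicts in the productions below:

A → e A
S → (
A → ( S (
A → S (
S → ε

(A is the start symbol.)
Yes. A → '(' S '(' / A → S '(' on { '(' }

A FIRST/FIRST conflict occurs when two productions N → α and N → β for the same non-terminal have FIRST(α) ∩ FIRST(β) ≠ ∅ (with ε ∈ FIRST of a nullable right-hand side, so two nullable alternatives also conflict).

FIRST sets of the non-terminals at (or reachable through a nullable prefix from) the front of some alternative:
  FIRST(S) = { '(', ε }

Productions for A:
  A → e A: FIRST = { 'e' }
  A → ( S (: FIRST = { '(' }
  A → S (: FIRST = { '(' }
Productions for S:
  S → (: FIRST = { '(' }
  S → ε: FIRST = { ε }

Conflict for A: A → ( S ( and A → S (
  Overlap: { '(' }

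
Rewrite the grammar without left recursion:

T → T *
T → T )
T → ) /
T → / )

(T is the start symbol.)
T → ) / T'
T → / ) T'
T' → * T'
T' → ) T'
T' → ε

T is directly left-recursive. The standard transformation for
  A → A α₁ | ... | A α_m | β₁ | ... | β_n
is
  A  → β₁ A' | ... | β_n A'
  A' → α₁ A' | ... | α_m A' | ε

T → ) / becomes T → ) / T'
T → / ) becomes T → / ) T'
T → T * becomes T' → * T'
T → T ) becomes T' → ) T'
Add T' → ε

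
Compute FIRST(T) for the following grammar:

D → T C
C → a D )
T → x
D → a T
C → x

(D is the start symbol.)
From T → x:
  - x is a terminal: add 'x' and stop

Collecting: FIRST(T) = { 'x' }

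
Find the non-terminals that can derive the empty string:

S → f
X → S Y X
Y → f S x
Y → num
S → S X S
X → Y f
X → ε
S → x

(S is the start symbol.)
{ 'X' }

ε-productions: X → ε
So X is immediately nullable.
No further non-terminal can be added: every production for the remaining non-terminals contains a terminal or a non-nullable non-terminal.
Nullable = { 'X' }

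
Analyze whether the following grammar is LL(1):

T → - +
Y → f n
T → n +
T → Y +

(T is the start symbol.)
Relevant sets:
  FIRST(Y) = { 'f' }

For T:
  PREDICT(T → '-' '+') = { '-' }
  PREDICT(T → n '+') = { 'n' }
  PREDICT(T → Y '+') = { 'f' }
Y has a single production, so nothing to check there.

All predict sets are disjoint. The grammar IS LL(1).

Answer: Yes, the grammar is LL(1).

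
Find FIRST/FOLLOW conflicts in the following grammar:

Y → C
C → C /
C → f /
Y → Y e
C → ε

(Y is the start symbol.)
Yes. Y → Y e with FOLLOW(Y) on { 'e' }; C → C '/' with FOLLOW(C) on { '/' }

Nullable non-terminals: C, Y.
FIRST sets used below: FIRST(C) = { '/', 'f', ε }, FIRST(Y) = { '/', 'e', 'f', ε }

C: nullable alternative(s) C → ε; FOLLOW(C) = { $, '/', 'e' }
  C → C /: FIRST \ {ε} = { '/', 'f' } — overlaps FOLLOW(C) on { '/' }: CONFLICT
  C → f /: FIRST \ {ε} = { 'f' } — disjoint from FOLLOW(C)
  C → ε: FIRST \ {ε} = { } — this is the only nullable alternative, skip

Y: nullable alternative(s) Y → C; FOLLOW(Y) = { $, 'e' }
  Y → C: FIRST \ {ε} = { '/', 'f' } — this is the only nullable alternative, skip
  Y → Y e: FIRST \ {ε} = { '/', 'e', 'f' } — overlaps FOLLOW(Y) on { 'e' }: CONFLICT

So the grammar has 2 FIRST/FOLLOW conflicts (marked CONFLICT above).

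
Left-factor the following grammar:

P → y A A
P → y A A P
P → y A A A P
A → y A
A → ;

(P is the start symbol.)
P → y A A P'
P' → ε
P' → P
P' → A P
A → y A
A → ;

Left-factoring transforms A → αβ₁ | αβ₂ into A → αA' and A' → β₁ | β₂
(α is the longest common prefix among the alternatives). Repeat until
no nonterminal has two alternatives with a common prefix.

Round 1: P has alternatives sharing prefix 'y A A'. Introduce P': P → y A A P'
  Add: P' → ε
  Add: P' → P
  Add: P' → A P

No remaining common prefixes — done.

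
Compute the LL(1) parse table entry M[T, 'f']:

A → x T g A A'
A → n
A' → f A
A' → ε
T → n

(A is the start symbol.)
To find M[T, 'f'], we find productions for T where 'f' is in the predict set (PREDICT(N → α) = (FIRST(α) \ {ε}) ∪ (FOLLOW(N) if α ⇒* ε)).

T → n: PREDICT = { 'n' }

M[T, 'f'] is empty (no production applies)

Answer: Empty (error entry)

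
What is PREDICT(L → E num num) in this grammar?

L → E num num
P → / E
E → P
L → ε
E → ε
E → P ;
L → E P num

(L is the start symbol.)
PREDICT(L → E num num) = (FIRST(RHS) \ {ε}) ∪ (FOLLOW(L) if ε ∈ FIRST(RHS), i.e. RHS ⇒* ε)
FIRST(E) = { '/', ε }
FIRST(E num num) = { '/', 'num' }
ε ∉ FIRST(E num num), so FOLLOW(L) is not added.
PREDICT(L → E num num) = { '/', 'num' }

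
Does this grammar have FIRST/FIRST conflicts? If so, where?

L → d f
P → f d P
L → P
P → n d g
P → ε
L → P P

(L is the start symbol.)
Yes. L → P / L → P P on { 'f', 'n', ε }

FIRST sets of the non-terminals at (or reachable through a nullable prefix from) the front of some alternative:
  FIRST(P) = { 'f', 'n', ε }

Productions for L:
  L → d f: FIRST = { 'd' }
  L → P: FIRST = { 'f', 'n', ε }
  L → P P: FIRST = { 'f', 'n', ε }
Productions for P:
  P → f d P: FIRST = { 'f' }
  P → n d g: FIRST = { 'n' }
  P → ε: FIRST = { ε }

Conflict for L: L → P and L → P P
  Overlap: { 'f', 'n', ε }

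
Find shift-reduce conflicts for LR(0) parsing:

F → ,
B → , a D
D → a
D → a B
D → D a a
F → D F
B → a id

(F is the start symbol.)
Yes — I4: [D → a .] vs [B → . , a D]; I10: [B → , a D .] vs [D → D . a a]; I14: [D → a .] vs [B → . , a D]; I15: [D → D a a .] vs [B → a . id]

A shift-reduce conflict occurs when an LR(0) state has both:
  - a complete (reduce) item [A → α .] (dot at the end), and
  - a shift item [B → β . c γ] (dot before a terminal).

Augment with F' → F and build the canonical LR(0) collection (I0 = CLOSURE({[F' → . F]}), then GOTO on every symbol after a dot until no new states appear). It has 16 states:
  I0: { [D → . D a a], [D → . a B], [D → . a], [F → . ,], [F → . D F], [F' → . F] }  — shift
  I1: { [F → , .] }  — reduce
  I2: { [D → . D a a], [D → . a B], [D → . a], [D → D . a a], [F → . ,], [F → . D F], [F → D . F] }  — shift
  I3: { [F' → F .] }  — accept
  I4: { [B → . , a D], [B → . a id], [D → a . B], [D → a .] }  — shift, reduce
  I5: { [B → , . a D] }  — shift
  I6: { [D → a B .] }  — reduce
  I7: { [B → a . id] }  — shift
  I8: { [B → a id .] }  — reduce
  I9: { [B → , a . D], [D → . D a a], [D → . a B], [D → . a] }  — shift
  I10: { [B → , a D .], [D → D . a a] }  — shift, reduce
  I11: { [D → D a . a] }  — shift
  I12: { [D → D a a .] }  — reduce
  I13: { [F → D F .] }  — reduce
  I14: { [B → . , a D], [B → . a id], [D → D a . a], [D → a . B], [D → a .] }  — shift, reduce
  I15: { [B → a . id], [D → D a a .] }  — shift, reduce

I4 contains reduce item [D → a .] and shift items [B → . , a D], [B → . a id] — shift-reduce conflict.
I10 contains reduce item [B → , a D .] and shift item [D → D . a a] — shift-reduce conflict.
I14 contains reduce item [D → a .] and shift items [B → . , a D], [B → . a id], [D → D a . a] — shift-reduce conflict.
I15 contains reduce item [D → D a a .] and shift item [B → a . id] — shift-reduce conflict.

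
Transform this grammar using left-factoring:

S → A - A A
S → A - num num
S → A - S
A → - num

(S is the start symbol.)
Left-factoring transforms A → αβ₁ | αβ₂ into A → αA' and A' → β₁ | β₂
(α is the longest common prefix among the alternatives). Repeat until
no nonterminal has two alternatives with a common prefix.

Round 1: S has alternatives sharing prefix 'A -'. Introduce S': S → A - S'
  Add: S' → A A
  Add: S' → num num
  Add: S' → S

No remaining common prefixes — done.

Resulting grammar:
S → A - S'
S' → A A
S' → num num
S' → S
A → - num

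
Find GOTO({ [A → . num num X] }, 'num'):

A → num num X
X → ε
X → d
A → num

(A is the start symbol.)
GOTO(I, 'num') = CLOSURE({ [A → αX.β] : [A → α.Xβ] ∈ I, X = 'num' })

Items with dot before 'num', with the dot advanced:
  [A → . num num X] → [A → num . num X]
Closure adds nothing (no advanced item has the dot before a non-terminal).

GOTO = { [A → num . num X] }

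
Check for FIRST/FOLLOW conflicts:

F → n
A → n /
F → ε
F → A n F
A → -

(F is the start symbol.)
No FIRST/FOLLOW conflicts.

A FIRST/FOLLOW conflict occurs when a non-terminal N has a nullable alternative N → β (β ⇒* ε) and another alternative N → α with FIRST(α) ∩ FOLLOW(N) ≠ ∅: on such a lookahead the parser cannot decide between expanding α and letting N vanish via β.

Nullable non-terminals: F.
FIRST sets used below: FIRST(A) = { '-', 'n' }

F: nullable alternative(s) F → ε; FOLLOW(F) = { $ }
  F → n: FIRST \ {ε} = { 'n' } — disjoint from FOLLOW(F)
  F → ε: FIRST \ {ε} = { } — this is the only nullable alternative, skip
  F → A n F: FIRST \ {ε} = { '-', 'n' } — disjoint from FOLLOW(F)

A has no nullable alternative, so no FIRST/FOLLOW check is needed there.

No FIRST/FOLLOW conflicts found.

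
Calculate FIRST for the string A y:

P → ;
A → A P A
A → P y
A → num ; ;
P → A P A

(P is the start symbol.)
{ ';', 'num' }

FIRST sets of the non-terminals involved (from the grammar, by fixed-point iteration):
  FIRST(A) = { ';', 'num' }

To compute FIRST(A y), process the symbols left to right:
Symbol A is a non-terminal. Add FIRST(A) \ {ε} = { ';', 'num' }
A is not nullable (ε ∉ FIRST(A)), so stop here.
FIRST(A y) = { ';', 'num' }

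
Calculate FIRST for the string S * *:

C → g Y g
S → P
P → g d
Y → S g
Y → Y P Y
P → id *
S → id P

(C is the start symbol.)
FIRST sets of the non-terminals involved (from the grammar, by fixed-point iteration):
  FIRST(S) = { 'g', 'id' }

To compute FIRST(S * *), process the symbols left to right:
Symbol S is a non-terminal. Add FIRST(S) \ {ε} = { 'g', 'id' }
S is not nullable (ε ∉ FIRST(S)), so stop here.
FIRST(S * *) = { 'g', 'id' }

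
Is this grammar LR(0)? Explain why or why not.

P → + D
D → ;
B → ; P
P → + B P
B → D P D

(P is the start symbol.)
Augment with P' → P and build the canonical LR(0) collection (I0 = CLOSURE({[P' → . P]}), then GOTO on every symbol after a dot until no new states appear). It has 11 states:
  I0: { [P → . + B P], [P → . + D], [P' → . P] }  — shift
  I1: { [B → . ; P], [B → . D P D], [D → . ;], [P → + . B P], [P → + . D] }  — shift
  I2: { [P' → P .] }  — accept
  I3: { [B → ; . P], [D → ; .], [P → . + B P], [P → . + D] }  — shift, reduce
  I4: { [P → + B . P], [P → . + B P], [P → . + D] }  — shift
  I5: { [B → D . P D], [P → + D .], [P → . + B P], [P → . + D] }  — shift, reduce
  I6: { [B → D P . D], [D → . ;] }  — shift
  I7: { [D → ; .] }  — reduce
  I8: { [B → D P D .] }  — reduce
  I9: { [P → + B P .] }  — reduce
  I10: { [B → ; P .] }  — reduce

Conflict in state I3:
  Shift-reduce conflict between [D → ; .] and [P → . + B P]
So the grammar is NOT LR(0).

Answer: No. Shift-reduce conflict between [D → ; .] and [P → . + B P]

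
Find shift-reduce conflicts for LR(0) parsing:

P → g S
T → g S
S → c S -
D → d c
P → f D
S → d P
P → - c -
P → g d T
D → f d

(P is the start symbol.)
No shift-reduce conflicts

A shift-reduce conflict occurs when an LR(0) state has both:
  - a complete (reduce) item [A → α .] (dot at the end), and
  - a shift item [B → β . c γ] (dot before a terminal).

Augment with P' → P and build the canonical LR(0) collection (I0 = CLOSURE({[P' → . P]}), then GOTO on every symbol after a dot until no new states appear). It has 22 states:
  I0: { [P → . - c -], [P → . f D], [P → . g S], [P → . g d T], [P' → . P] }  — shift
  I1: { [P → - . c -] }  — shift
  I2: { [P' → P .] }  — accept
  I3: { [D → . d c], [D → . f d], [P → f . D] }  — shift
  I4: { [P → g . S], [P → g . d T], [S → . c S -], [S → . d P] }  — shift
  I5: { [P → g S .] }  — reduce
  I6: { [S → . c S -], [S → . d P], [S → c . S -] }  — shift
  I7: { [P → . - c -], [P → . f D], [P → . g S], [P → . g d T], [P → g d . T], [S → d . P], [T → . g S] }  — shift
  I8: { [S → d P .] }  — reduce
  I9: { [P → g d T .] }  — reduce
  I10: { [P → g . S], [P → g . d T], [S → . c S -], [S → . d P], [T → g . S] }  — shift
  I11: { [P → g S .], [T → g S .] }  — 2 reduces
  I12: { [S → c S . -] }  — shift
  I13: { [P → . - c -], [P → . f D], [P → . g S], [P → . g d T], [S → d . P] }  — shift
  I14: { [S → c S - .] }  — reduce
  I15: { [P → f D .] }  — reduce
  I16: { [D → d . c] }  — shift
  I17: { [D → f . d] }  — shift
  I18: { [D → f d .] }  — reduce
  I19: { [D → d c .] }  — reduce
  I20: { [P → - c . -] }  — shift
  I21: { [P → - c - .] }  — reduce

No state contains both a complete item and a shift item.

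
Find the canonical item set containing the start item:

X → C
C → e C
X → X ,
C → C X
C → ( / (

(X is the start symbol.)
First, augment the grammar with X' → X
I₀ = CLOSURE({ [X' → . X] }):
  [X' → . X] has the dot before X: add [X → . C], [X → . X ,]
  [X → . C] has the dot before C: add [C → . e C], [C → . C X], [C → . ( / (]
No further items can be added.

I₀ = { [C → . ( / (], [C → . C X], [C → . e C], [X → . C], [X → . X ,], [X' → . X] }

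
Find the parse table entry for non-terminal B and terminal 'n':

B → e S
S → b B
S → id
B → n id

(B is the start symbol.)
B → n id

To find M[B, 'n'], we find productions for B where 'n' is in the predict set (PREDICT(N → α) = (FIRST(α) \ {ε}) ∪ (FOLLOW(N) if α ⇒* ε)).

B → e S: PREDICT = { 'e' }
B → n id: PREDICT = { 'n' }
  'n' is in predict set, so this production goes in M[B, 'n']

M[B, 'n'] = B → n id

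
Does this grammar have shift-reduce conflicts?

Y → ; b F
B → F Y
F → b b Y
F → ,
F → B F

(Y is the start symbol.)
Yes — I6: [Y → ; b F .] vs [Y → . ; b F]; I11: [F → B F .] vs [Y → . ; b F]

Augment with Y' → Y and build the canonical LR(0) collection (I0 = CLOSURE({[Y' → . Y]}), then GOTO on every symbol after a dot until no new states appear). It has 12 states:
  I0: { [Y → . ; b F], [Y' → . Y] }  — shift
  I1: { [Y → ; . b F] }  — shift
  I2: { [Y' → Y .] }  — accept
  I3: { [B → . F Y], [F → . ,], [F → . B F], [F → . b b Y], [Y → ; b . F] }  — shift
  I4: { [F → , .] }  — reduce
  I5: { [B → . F Y], [F → . ,], [F → . B F], [F → . b b Y], [F → B . F] }  — shift
  I6: { [B → F . Y], [Y → . ; b F], [Y → ; b F .] }  — shift, reduce
  I7: { [F → b . b Y] }  — shift
  I8: { [F → b b . Y], [Y → . ; b F] }  — shift
  I9: { [F → b b Y .] }  — reduce
  I10: { [B → F Y .] }  — reduce
  I11: { [B → F . Y], [F → B F .], [Y → . ; b F] }  — shift, reduce

I6 contains reduce item [Y → ; b F .] and shift item [Y → . ; b F] — shift-reduce conflict.
I11 contains reduce item [F → B F .] and shift item [Y → . ; b F] — shift-reduce conflict.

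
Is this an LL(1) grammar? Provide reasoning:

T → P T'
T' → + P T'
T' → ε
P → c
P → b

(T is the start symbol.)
A grammar is LL(1) if for each non-terminal N with multiple productions, the predict sets of those productions are pairwise disjoint, where PREDICT(N → α) = (FIRST(α) \ {ε}) ∪ (FOLLOW(N) if α ⇒* ε).

Relevant sets:
  FOLLOW(T') = { $ }

For T':
  PREDICT(T' → '+' P T') = { '+' }
  PREDICT(T' → ε) = { $ }
For P:
  PREDICT(P → c) = { 'c' }
  PREDICT(P → b) = { 'b' }
T has a single production, so nothing to check there.

All predict sets are disjoint. The grammar IS LL(1).

Answer: Yes, the grammar is LL(1).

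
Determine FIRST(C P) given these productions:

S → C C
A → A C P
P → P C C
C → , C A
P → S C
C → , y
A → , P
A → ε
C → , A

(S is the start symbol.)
FIRST sets of the non-terminals involved (from the grammar, by fixed-point iteration):
  FIRST(C) = { ',' }

To compute FIRST(C P), process the symbols left to right:
Symbol C is a non-terminal. Add FIRST(C) \ {ε} = { ',' }
C is not nullable (ε ∉ FIRST(C)), so stop here.
FIRST(C P) = { ',' }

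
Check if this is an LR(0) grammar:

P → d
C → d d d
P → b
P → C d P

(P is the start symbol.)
No. Shift-reduce conflict between [P → d .] and [C → d . d d]

A grammar is LR(0) if no state in the canonical LR(0) collection has:
  - both a shift item (dot before a terminal) and a complete item (shift-reduce conflict), or
  - two or more complete items (reduce-reduce conflict; the accept item [P' → P .] counts as a complete item here).

Augment with P' → P and build the canonical LR(0) collection (I0 = CLOSURE({[P' → . P]}), then GOTO on every symbol after a dot until no new states appear). It has 9 states:
  I0: { [C → . d d d], [P → . C d P], [P → . b], [P → . d], [P' → . P] }  — shift
  I1: { [P → C . d P] }  — shift
  I2: { [P' → P .] }  — accept
  I3: { [P → b .] }  — reduce
  I4: { [C → d . d d], [P → d .] }  — shift, reduce
  I5: { [C → d d . d] }  — shift
  I6: { [C → d d d .] }  — reduce
  I7: { [C → . d d d], [P → . C d P], [P → . b], [P → . d], [P → C d . P] }  — shift
  I8: { [P → C d P .] }  — reduce

Conflict in state I4:
  Shift-reduce conflict between [P → d .] and [C → d . d d]
So the grammar is NOT LR(0).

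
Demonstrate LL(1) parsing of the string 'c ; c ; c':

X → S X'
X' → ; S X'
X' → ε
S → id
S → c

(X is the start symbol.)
Stack is shown with the top on the left.

Stack     Input        Action
-----------------------------
X $       c ; c ; c $  output X → S X'
S X' $    c ; c ; c $  output S → c
c X' $    c ; c ; c $  match 'c'
X' $      ; c ; c $    output X' → ; S X'
; S X' $  ; c ; c $    match ';'
S X' $    c ; c $      output S → c
c X' $    c ; c $      match 'c'
X' $      ; c $        output X' → ; S X'
; S X' $  ; c $        match ';'
S X' $    c $          output S → c
c X' $    c $          match 'c'
X' $      $            output X' → ε
$         $            accept

The string is accepted.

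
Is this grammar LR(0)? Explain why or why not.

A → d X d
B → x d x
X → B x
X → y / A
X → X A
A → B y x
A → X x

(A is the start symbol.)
A grammar is LR(0) if no state in the canonical LR(0) collection has:
  - both a shift item (dot before a terminal) and a complete item (shift-reduce conflict), or
  - two or more complete items (reduce-reduce conflict; the accept item [A' → A .] counts as a complete item here).

Augment with A' → A and build the canonical LR(0) collection (I0 = CLOSURE({[A' → . A]}), then GOTO on every symbol after a dot until no new states appear). It has 19 states:
  I0: { [A → . B y x], [A → . X x], [A → . d X d], [A' → . A], [B → . x d x], [X → . B x], [X → . X A], [X → . y / A] }  — shift
  I1: { [A' → A .] }  — accept
  I2: { [A → B . y x], [X → B . x] }  — shift
  I3: { [A → . B y x], [A → . X x], [A → . d X d], [A → X . x], [B → . x d x], [X → . B x], [X → . X A], [X → . y / A], [X → X . A] }  — shift
  I4: { [A → d . X d], [B → . x d x], [X → . B x], [X → . X A], [X → . y / A] }  — shift
  I5: { [B → x . d x] }  — shift
  I6: { [X → y . / A] }  — shift
  I7: { [A → . B y x], [A → . X x], [A → . d X d], [B → . x d x], [X → . B x], [X → . X A], [X → . y / A], [X → y / . A] }  — shift
  I8: { [X → y / A .] }  — reduce
  I9: { [B → x d . x] }  — shift
  I10: { [B → x d x .] }  — reduce
  I11: { [X → B . x] }  — shift
  I12: { [A → . B y x], [A → . X x], [A → . d X d], [A → d X . d], [B → . x d x], [X → . B x], [X → . X A], [X → . y / A], [X → X . A] }  — shift
  I13: { [X → X A .] }  — reduce
  I14: { [A → d . X d], [A → d X d .], [B → . x d x], [X → . B x], [X → . X A], [X → . y / A] }  — shift, reduce
  I15: { [X → B x .] }  — reduce
  I16: { [A → X x .], [B → x . d x] }  — shift, reduce
  I17: { [A → B y . x] }  — shift
  I18: { [A → B y x .] }  — reduce

Conflict in state I14:
  Shift-reduce conflict between [A → d X d .] and [B → . x d x]
So the grammar is NOT LR(0).

Answer: No. Shift-reduce conflict between [A → d X d .] and [B → . x d x]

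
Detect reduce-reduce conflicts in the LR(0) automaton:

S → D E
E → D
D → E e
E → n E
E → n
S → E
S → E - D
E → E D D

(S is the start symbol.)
Yes — I10: [E → D .] vs [E → E D D .]; I12: [E → D .] vs [S → E - D .]

A reduce-reduce conflict occurs when an LR(0) state has two complete items [A → α .] and [B → β .] — both call for a reduction, and with no lookahead the parser cannot choose between them.

Augment with S' → S and build the canonical LR(0) collection (I0 = CLOSURE({[S' → . S]}), then GOTO on every symbol after a dot until no new states appear). It has 14 states:
  I0: { [D → . E e], [E → . D], [E → . E D D], [E → . n E], [E → . n], [S → . D E], [S → . E - D], [S → . E], [S' → . S] }  — shift
  I1: { [D → . E e], [E → . D], [E → . E D D], [E → . n E], [E → . n], [E → D .], [S → D . E] }  — shift, reduce
  I2: { [D → . E e], [D → E . e], [E → . D], [E → . E D D], [E → . n E], [E → . n], [E → E . D D], [S → E . - D], [S → E .] }  — shift, reduce
  I3: { [S' → S .] }  — accept
  I4: { [D → . E e], [E → . D], [E → . E D D], [E → . n E], [E → . n], [E → n . E], [E → n .] }  — shift, reduce
  I5: { [E → D .] }  — reduce
  I6: { [D → . E e], [D → E . e], [E → . D], [E → . E D D], [E → . n E], [E → . n], [E → E . D D], [E → n E .] }  — shift, reduce
  I7: { [D → . E e], [E → . D], [E → . E D D], [E → . n E], [E → . n], [E → D .], [E → E D . D] }  — shift, reduce
  I8: { [D → . E e], [D → E . e], [E → . D], [E → . E D D], [E → . n E], [E → . n], [E → E . D D] }  — shift
  I9: { [D → E e .] }  — reduce
  I10: { [E → D .], [E → E D D .] }  — 2 reduces
  I11: { [D → . E e], [E → . D], [E → . E D D], [E → . n E], [E → . n], [S → E - . D] }  — shift
  I12: { [E → D .], [S → E - D .] }  — 2 reduces
  I13: { [D → . E e], [D → E . e], [E → . D], [E → . E D D], [E → . n E], [E → . n], [E → E . D D], [S → D E .] }  — shift, reduce

I10 contains complete items [E → D .], [E → E D D .] — reduce-reduce conflict.
I12 contains complete items [E → D .], [S → E - D .] — reduce-reduce conflict.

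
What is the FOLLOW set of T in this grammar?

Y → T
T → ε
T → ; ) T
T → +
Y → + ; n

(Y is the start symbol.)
To compute FOLLOW(T), find every occurrence of T on a right-hand side N → α T β: add FIRST(β) \ {ε}, and if β is empty or nullable also add FOLLOW(N). Iterate to a fixed point.

In Y → T: T is at the end, add FOLLOW(Y)
In T → ; ) T: T is at the end; this adds FOLLOW(T) to itself — nothing new

The FOLLOW sets referred to above (computed the same way, to a fixed point):
  FOLLOW(Y) = { $ }

Taking the union: FOLLOW(T) = { $ }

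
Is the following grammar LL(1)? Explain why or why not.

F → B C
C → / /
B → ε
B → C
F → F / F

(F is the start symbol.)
A grammar is LL(1) if for each non-terminal N with multiple productions, the predict sets of those productions are pairwise disjoint, where PREDICT(N → α) = (FIRST(α) \ {ε}) ∪ (FOLLOW(N) if α ⇒* ε).

Relevant sets:
  FIRST(B) = { '/', ε }
  FIRST(C) = { '/' }
  FIRST(F) = { '/' }
  FOLLOW(B) = { '/' }

For F:
  PREDICT(F → B C) = { '/' }
  PREDICT(F → F '/' F) = { '/' }
For B:
  PREDICT(B → ε) = { '/' }
  PREDICT(B → C) = { '/' }
C has a single production, so nothing to check there.

Conflict found: Predict set conflict for F: { '/' }
The grammar is NOT LL(1).

Answer: No. Predict set conflict for F: { '/' }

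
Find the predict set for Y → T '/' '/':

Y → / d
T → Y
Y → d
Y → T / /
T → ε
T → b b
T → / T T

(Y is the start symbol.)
{ '/', 'b', 'd' }

PREDICT(Y → T '/' '/') = (FIRST(RHS) \ {ε}) ∪ (FOLLOW(Y) if ε ∈ FIRST(RHS), i.e. RHS ⇒* ε)
FIRST(T) = { '/', 'b', 'd', ε }
FIRST(T '/' '/') = { '/', 'b', 'd' }
ε ∉ FIRST(T '/' '/'), so FOLLOW(Y) is not added.
PREDICT(Y → T '/' '/') = { '/', 'b', 'd' }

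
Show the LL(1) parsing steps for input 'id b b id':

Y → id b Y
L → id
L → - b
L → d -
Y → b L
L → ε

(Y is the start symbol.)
Stack is shown with the top on the left.

Stack     Input        Action
-----------------------------
Y $       id b b id $  output Y → id b Y
id b Y $  id b b id $  match 'id'
b Y $     b b id $     match 'b'
Y $       b id $       output Y → b L
b L $     b id $       match 'b'
L $       id $         output L → id
id $      id $         match 'id'
$         $            accept

The string is accepted.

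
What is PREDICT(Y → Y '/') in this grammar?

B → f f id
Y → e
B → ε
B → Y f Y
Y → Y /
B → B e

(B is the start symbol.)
PREDICT(Y → Y '/') = (FIRST(RHS) \ {ε}) ∪ (FOLLOW(Y) if ε ∈ FIRST(RHS), i.e. RHS ⇒* ε)
FIRST(Y) = { 'e' }
FIRST(Y '/') = { 'e' }
ε ∉ FIRST(Y '/'), so FOLLOW(Y) is not added.
PREDICT(Y → Y '/') = { 'e' }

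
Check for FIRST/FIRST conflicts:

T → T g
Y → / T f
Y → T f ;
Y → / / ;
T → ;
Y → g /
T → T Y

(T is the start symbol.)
A FIRST/FIRST conflict occurs when two productions N → α and N → β for the same non-terminal have FIRST(α) ∩ FIRST(β) ≠ ∅ (with ε ∈ FIRST of a nullable right-hand side, so two nullable alternatives also conflict).

FIRST sets of the non-terminals at (or reachable through a nullable prefix from) the front of some alternative:
  FIRST(T) = { ';' }

Productions for T:
  T → T g: FIRST = { ';' }
  T → ;: FIRST = { ';' }
  T → T Y: FIRST = { ';' }
Productions for Y:
  Y → / T f: FIRST = { '/' }
  Y → T f ;: FIRST = { ';' }
  Y → / / ;: FIRST = { '/' }
  Y → g /: FIRST = { 'g' }

Conflict for T: T → T g and T → ;
  Overlap: { ';' }
Conflict for T: T → T g and T → T Y
  Overlap: { ';' }
Conflict for T: T → ; and T → T Y
  Overlap: { ';' }
Conflict for Y: Y → / T f and Y → / / ;
  Overlap: { '/' }

Answer: Yes. T → T g / T → ';' on { ';' }; T → T g / T → T Y on { ';' }; T → ';' / T → T Y on { ';' }; Y → '/' T f / Y → '/' '/' ';' on { '/' }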